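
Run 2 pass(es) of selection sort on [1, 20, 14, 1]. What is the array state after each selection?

Pass 1: Select minimum 1 at index 0, swap -> [1, 20, 14, 1]
Pass 2: Select minimum 1 at index 3, swap -> [1, 1, 14, 20]


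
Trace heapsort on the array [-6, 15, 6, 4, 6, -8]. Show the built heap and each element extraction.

Build heap: [15, 6, 6, 4, -6, -8]
Extract 15: [6, 4, 6, -8, -6, 15]
Extract 6: [6, 4, -6, -8, 6, 15]
Extract 6: [4, -8, -6, 6, 6, 15]
Extract 4: [-6, -8, 4, 6, 6, 15]
Extract -6: [-8, -6, 4, 6, 6, 15]


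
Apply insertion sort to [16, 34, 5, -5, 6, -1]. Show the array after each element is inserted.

First element 16 is already 'sorted'
Insert 34: shifted 0 elements -> [16, 34, 5, -5, 6, -1]
Insert 5: shifted 2 elements -> [5, 16, 34, -5, 6, -1]
Insert -5: shifted 3 elements -> [-5, 5, 16, 34, 6, -1]
Insert 6: shifted 2 elements -> [-5, 5, 6, 16, 34, -1]
Insert -1: shifted 4 elements -> [-5, -1, 5, 6, 16, 34]


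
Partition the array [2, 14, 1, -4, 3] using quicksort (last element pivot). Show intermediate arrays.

Partition 1: pivot=3 at index 3 -> [2, 1, -4, 3, 14]
Partition 2: pivot=-4 at index 0 -> [-4, 1, 2, 3, 14]
Partition 3: pivot=2 at index 2 -> [-4, 1, 2, 3, 14]


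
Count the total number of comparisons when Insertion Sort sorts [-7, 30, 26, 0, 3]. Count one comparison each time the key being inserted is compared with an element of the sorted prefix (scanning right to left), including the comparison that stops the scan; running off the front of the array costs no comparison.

Insert 30: -7 <= 30 (stop) = 1 comparison(s) -> [-7, 30, 26, 0, 3]
Insert 26: 30 > 26 (shift), -7 <= 26 (stop) = 2 comparison(s) -> [-7, 26, 30, 0, 3]
Insert 0: 30 > 0 (shift), 26 > 0 (shift), -7 <= 0 (stop) = 3 comparison(s) -> [-7, 0, 26, 30, 3]
Insert 3: 30 > 3 (shift), 26 > 3 (shift), 0 <= 3 (stop) = 3 comparison(s) -> [-7, 0, 3, 26, 30]
Total comparisons: 1 + 2 + 3 + 3 = 9


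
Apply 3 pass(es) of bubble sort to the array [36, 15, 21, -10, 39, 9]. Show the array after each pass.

After pass 1: [15, 21, -10, 36, 9, 39] (4 swaps)
After pass 2: [15, -10, 21, 9, 36, 39] (2 swaps)
After pass 3: [-10, 15, 9, 21, 36, 39] (2 swaps)
Total swaps: 8


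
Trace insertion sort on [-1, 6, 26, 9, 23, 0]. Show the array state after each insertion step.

First element -1 is already 'sorted'
Insert 6: shifted 0 elements -> [-1, 6, 26, 9, 23, 0]
Insert 26: shifted 0 elements -> [-1, 6, 26, 9, 23, 0]
Insert 9: shifted 1 elements -> [-1, 6, 9, 26, 23, 0]
Insert 23: shifted 1 elements -> [-1, 6, 9, 23, 26, 0]
Insert 0: shifted 4 elements -> [-1, 0, 6, 9, 23, 26]


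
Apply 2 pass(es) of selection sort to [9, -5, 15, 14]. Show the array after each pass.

Pass 1: Select minimum -5 at index 1, swap -> [-5, 9, 15, 14]
Pass 2: Select minimum 9 at index 1, swap -> [-5, 9, 15, 14]


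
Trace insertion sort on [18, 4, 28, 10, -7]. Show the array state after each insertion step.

First element 18 is already 'sorted'
Insert 4: shifted 1 elements -> [4, 18, 28, 10, -7]
Insert 28: shifted 0 elements -> [4, 18, 28, 10, -7]
Insert 10: shifted 2 elements -> [4, 10, 18, 28, -7]
Insert -7: shifted 4 elements -> [-7, 4, 10, 18, 28]


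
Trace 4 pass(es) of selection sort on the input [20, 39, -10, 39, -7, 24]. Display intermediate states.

Pass 1: Select minimum -10 at index 2, swap -> [-10, 39, 20, 39, -7, 24]
Pass 2: Select minimum -7 at index 4, swap -> [-10, -7, 20, 39, 39, 24]
Pass 3: Select minimum 20 at index 2, swap -> [-10, -7, 20, 39, 39, 24]
Pass 4: Select minimum 24 at index 5, swap -> [-10, -7, 20, 24, 39, 39]


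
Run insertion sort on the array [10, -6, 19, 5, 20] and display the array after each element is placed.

First element 10 is already 'sorted'
Insert -6: shifted 1 elements -> [-6, 10, 19, 5, 20]
Insert 19: shifted 0 elements -> [-6, 10, 19, 5, 20]
Insert 5: shifted 2 elements -> [-6, 5, 10, 19, 20]
Insert 20: shifted 0 elements -> [-6, 5, 10, 19, 20]


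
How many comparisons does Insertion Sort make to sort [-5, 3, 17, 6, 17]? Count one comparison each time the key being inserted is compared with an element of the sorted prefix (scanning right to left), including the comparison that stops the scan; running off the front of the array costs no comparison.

Insert 3: -5 <= 3 (stop) = 1 comparison(s) -> [-5, 3, 17, 6, 17]
Insert 17: 3 <= 17 (stop) = 1 comparison(s) -> [-5, 3, 17, 6, 17]
Insert 6: 17 > 6 (shift), 3 <= 6 (stop) = 2 comparison(s) -> [-5, 3, 6, 17, 17]
Insert 17: 17 <= 17 (stop) = 1 comparison(s) -> [-5, 3, 6, 17, 17]
Total comparisons: 1 + 1 + 2 + 1 = 5


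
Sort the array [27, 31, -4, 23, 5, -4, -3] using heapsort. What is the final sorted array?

Build heap: [31, 27, -3, 23, 5, -4, -4]
Extract 31: [27, 23, -3, -4, 5, -4, 31]
Extract 27: [23, 5, -3, -4, -4, 27, 31]
Extract 23: [5, -4, -3, -4, 23, 27, 31]
Extract 5: [-3, -4, -4, 5, 23, 27, 31]
Extract -3: [-4, -4, -3, 5, 23, 27, 31]
Extract -4: [-4, -4, -3, 5, 23, 27, 31]


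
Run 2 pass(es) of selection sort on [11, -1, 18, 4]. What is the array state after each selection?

Pass 1: Select minimum -1 at index 1, swap -> [-1, 11, 18, 4]
Pass 2: Select minimum 4 at index 3, swap -> [-1, 4, 18, 11]


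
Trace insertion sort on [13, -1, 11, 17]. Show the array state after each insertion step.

First element 13 is already 'sorted'
Insert -1: shifted 1 elements -> [-1, 13, 11, 17]
Insert 11: shifted 1 elements -> [-1, 11, 13, 17]
Insert 17: shifted 0 elements -> [-1, 11, 13, 17]


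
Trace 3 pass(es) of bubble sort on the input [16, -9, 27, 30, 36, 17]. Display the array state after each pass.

After pass 1: [-9, 16, 27, 30, 17, 36] (2 swaps)
After pass 2: [-9, 16, 27, 17, 30, 36] (1 swaps)
After pass 3: [-9, 16, 17, 27, 30, 36] (1 swaps)
Total swaps: 4


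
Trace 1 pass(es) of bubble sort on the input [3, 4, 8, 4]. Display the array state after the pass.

After pass 1: [3, 4, 4, 8] (1 swaps)
Total swaps: 1


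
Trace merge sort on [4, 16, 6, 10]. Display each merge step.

Divide and conquer:
  Merge [4] + [16] -> [4, 16]
  Merge [6] + [10] -> [6, 10]
  Merge [4, 16] + [6, 10] -> [4, 6, 10, 16]


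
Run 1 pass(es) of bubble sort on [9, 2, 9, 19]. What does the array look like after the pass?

After pass 1: [2, 9, 9, 19] (1 swaps)
Total swaps: 1


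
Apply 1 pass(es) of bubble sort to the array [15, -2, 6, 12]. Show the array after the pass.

After pass 1: [-2, 6, 12, 15] (3 swaps)
Total swaps: 3


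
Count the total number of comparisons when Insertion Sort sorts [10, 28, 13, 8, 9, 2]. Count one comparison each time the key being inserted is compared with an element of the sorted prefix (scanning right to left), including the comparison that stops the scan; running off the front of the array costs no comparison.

Insert 28: 10 <= 28 (stop) = 1 comparison(s) -> [10, 28, 13, 8, 9, 2]
Insert 13: 28 > 13 (shift), 10 <= 13 (stop) = 2 comparison(s) -> [10, 13, 28, 8, 9, 2]
Insert 8: 28 > 8 (shift), 13 > 8 (shift), 10 > 8 (shift), reached front = 3 comparison(s) -> [8, 10, 13, 28, 9, 2]
Insert 9: 28 > 9 (shift), 13 > 9 (shift), 10 > 9 (shift), 8 <= 9 (stop) = 4 comparison(s) -> [8, 9, 10, 13, 28, 2]
Insert 2: 28 > 2 (shift), 13 > 2 (shift), 10 > 2 (shift), 9 > 2 (shift), 8 > 2 (shift), reached front = 5 comparison(s) -> [2, 8, 9, 10, 13, 28]
Total comparisons: 1 + 2 + 3 + 4 + 5 = 15


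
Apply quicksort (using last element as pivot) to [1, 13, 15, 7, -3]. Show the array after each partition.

Partition 1: pivot=-3 at index 0 -> [-3, 13, 15, 7, 1]
Partition 2: pivot=1 at index 1 -> [-3, 1, 15, 7, 13]
Partition 3: pivot=13 at index 3 -> [-3, 1, 7, 13, 15]


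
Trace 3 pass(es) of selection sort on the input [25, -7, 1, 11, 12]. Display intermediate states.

Pass 1: Select minimum -7 at index 1, swap -> [-7, 25, 1, 11, 12]
Pass 2: Select minimum 1 at index 2, swap -> [-7, 1, 25, 11, 12]
Pass 3: Select minimum 11 at index 3, swap -> [-7, 1, 11, 25, 12]


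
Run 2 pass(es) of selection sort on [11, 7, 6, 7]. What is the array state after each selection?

Pass 1: Select minimum 6 at index 2, swap -> [6, 7, 11, 7]
Pass 2: Select minimum 7 at index 1, swap -> [6, 7, 11, 7]


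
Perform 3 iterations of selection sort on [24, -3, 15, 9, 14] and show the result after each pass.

Pass 1: Select minimum -3 at index 1, swap -> [-3, 24, 15, 9, 14]
Pass 2: Select minimum 9 at index 3, swap -> [-3, 9, 15, 24, 14]
Pass 3: Select minimum 14 at index 4, swap -> [-3, 9, 14, 24, 15]


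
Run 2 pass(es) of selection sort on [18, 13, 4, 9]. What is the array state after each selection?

Pass 1: Select minimum 4 at index 2, swap -> [4, 13, 18, 9]
Pass 2: Select minimum 9 at index 3, swap -> [4, 9, 18, 13]


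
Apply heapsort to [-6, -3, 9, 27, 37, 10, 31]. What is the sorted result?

Build heap: [37, 27, 31, -6, -3, 10, 9]
Extract 37: [31, 27, 10, -6, -3, 9, 37]
Extract 31: [27, 9, 10, -6, -3, 31, 37]
Extract 27: [10, 9, -3, -6, 27, 31, 37]
Extract 10: [9, -6, -3, 10, 27, 31, 37]
Extract 9: [-3, -6, 9, 10, 27, 31, 37]
Extract -3: [-6, -3, 9, 10, 27, 31, 37]


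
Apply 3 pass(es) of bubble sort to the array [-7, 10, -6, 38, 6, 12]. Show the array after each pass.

After pass 1: [-7, -6, 10, 6, 12, 38] (3 swaps)
After pass 2: [-7, -6, 6, 10, 12, 38] (1 swaps)
After pass 3: [-7, -6, 6, 10, 12, 38] (0 swaps)
Total swaps: 4


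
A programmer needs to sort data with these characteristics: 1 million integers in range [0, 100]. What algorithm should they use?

Best choice: Counting sort
Reason: O(n + k) where k=100 is small; linear time beats O(n log n)


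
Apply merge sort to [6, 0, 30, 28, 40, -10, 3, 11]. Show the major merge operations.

Divide and conquer:
  Merge [6] + [0] -> [0, 6]
  Merge [30] + [28] -> [28, 30]
  Merge [0, 6] + [28, 30] -> [0, 6, 28, 30]
  Merge [40] + [-10] -> [-10, 40]
  Merge [3] + [11] -> [3, 11]
  Merge [-10, 40] + [3, 11] -> [-10, 3, 11, 40]
  Merge [0, 6, 28, 30] + [-10, 3, 11, 40] -> [-10, 0, 3, 6, 11, 28, 30, 40]


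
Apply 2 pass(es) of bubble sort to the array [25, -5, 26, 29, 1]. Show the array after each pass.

After pass 1: [-5, 25, 26, 1, 29] (2 swaps)
After pass 2: [-5, 25, 1, 26, 29] (1 swaps)
Total swaps: 3


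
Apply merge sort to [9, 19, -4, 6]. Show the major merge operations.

Divide and conquer:
  Merge [9] + [19] -> [9, 19]
  Merge [-4] + [6] -> [-4, 6]
  Merge [9, 19] + [-4, 6] -> [-4, 6, 9, 19]


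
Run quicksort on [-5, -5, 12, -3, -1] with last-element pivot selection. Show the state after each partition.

Partition 1: pivot=-1 at index 3 -> [-5, -5, -3, -1, 12]
Partition 2: pivot=-3 at index 2 -> [-5, -5, -3, -1, 12]
Partition 3: pivot=-5 at index 1 -> [-5, -5, -3, -1, 12]


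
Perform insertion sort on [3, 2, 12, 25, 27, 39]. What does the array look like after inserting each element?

First element 3 is already 'sorted'
Insert 2: shifted 1 elements -> [2, 3, 12, 25, 27, 39]
Insert 12: shifted 0 elements -> [2, 3, 12, 25, 27, 39]
Insert 25: shifted 0 elements -> [2, 3, 12, 25, 27, 39]
Insert 27: shifted 0 elements -> [2, 3, 12, 25, 27, 39]
Insert 39: shifted 0 elements -> [2, 3, 12, 25, 27, 39]


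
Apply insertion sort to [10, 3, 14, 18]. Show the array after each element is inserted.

First element 10 is already 'sorted'
Insert 3: shifted 1 elements -> [3, 10, 14, 18]
Insert 14: shifted 0 elements -> [3, 10, 14, 18]
Insert 18: shifted 0 elements -> [3, 10, 14, 18]


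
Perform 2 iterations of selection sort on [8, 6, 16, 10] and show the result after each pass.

Pass 1: Select minimum 6 at index 1, swap -> [6, 8, 16, 10]
Pass 2: Select minimum 8 at index 1, swap -> [6, 8, 16, 10]


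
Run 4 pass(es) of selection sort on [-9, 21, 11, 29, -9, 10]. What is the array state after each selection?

Pass 1: Select minimum -9 at index 0, swap -> [-9, 21, 11, 29, -9, 10]
Pass 2: Select minimum -9 at index 4, swap -> [-9, -9, 11, 29, 21, 10]
Pass 3: Select minimum 10 at index 5, swap -> [-9, -9, 10, 29, 21, 11]
Pass 4: Select minimum 11 at index 5, swap -> [-9, -9, 10, 11, 21, 29]


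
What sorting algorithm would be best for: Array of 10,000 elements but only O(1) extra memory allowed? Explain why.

Best choice: Heapsort
Reason: Heapsort rearranges the array in place using O(1) auxiliary space and still guarantees O(n log n) time; quicksort partitions in place but needs Theta(log n) stack space for recursion (O(n) in the worst case), and mergesort requires O(n) auxiliary space


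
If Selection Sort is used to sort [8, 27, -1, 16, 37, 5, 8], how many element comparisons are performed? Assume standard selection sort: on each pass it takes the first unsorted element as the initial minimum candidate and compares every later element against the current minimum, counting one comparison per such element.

Pass 1: scan indices 1..6 for the minimum = 6 comparison(s); min is -1, place at index 0 -> [-1, 27, 8, 16, 37, 5, 8]
Pass 2: scan indices 2..6 for the minimum = 5 comparison(s); min is 5, place at index 1 -> [-1, 5, 8, 16, 37, 27, 8]
Pass 3: scan indices 3..6 for the minimum = 4 comparison(s); min is 8, place at index 2 -> [-1, 5, 8, 16, 37, 27, 8]
Pass 4: scan indices 4..6 for the minimum = 3 comparison(s); min is 8, place at index 3 -> [-1, 5, 8, 8, 37, 27, 16]
Pass 5: scan indices 5..6 for the minimum = 2 comparison(s); min is 16, place at index 4 -> [-1, 5, 8, 8, 16, 27, 37]
Pass 6: scan indices 6..6 for the minimum = 1 comparison(s); min is 27, place at index 5 -> [-1, 5, 8, 8, 16, 27, 37]
Selection sort always scans the whole unsorted suffix, so the count is (n-1) + (n-2) + ... + 1 = n(n-1)/2 = 7*6/2 = 21 regardless of the input order.
Total comparisons: 6 + 5 + 4 + 3 + 2 + 1 = 21


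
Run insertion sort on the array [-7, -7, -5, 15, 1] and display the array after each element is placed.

First element -7 is already 'sorted'
Insert -7: shifted 0 elements -> [-7, -7, -5, 15, 1]
Insert -5: shifted 0 elements -> [-7, -7, -5, 15, 1]
Insert 15: shifted 0 elements -> [-7, -7, -5, 15, 1]
Insert 1: shifted 1 elements -> [-7, -7, -5, 1, 15]


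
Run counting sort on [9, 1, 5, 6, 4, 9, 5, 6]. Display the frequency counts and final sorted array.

Count array: [0, 1, 0, 0, 1, 2, 2, 0, 0, 2]
(count[i] = number of elements equal to i)
Cumulative count: [0, 1, 1, 1, 2, 4, 6, 6, 6, 8]
Sorted: [1, 4, 5, 5, 6, 6, 9, 9]


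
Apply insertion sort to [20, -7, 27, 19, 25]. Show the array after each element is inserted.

First element 20 is already 'sorted'
Insert -7: shifted 1 elements -> [-7, 20, 27, 19, 25]
Insert 27: shifted 0 elements -> [-7, 20, 27, 19, 25]
Insert 19: shifted 2 elements -> [-7, 19, 20, 27, 25]
Insert 25: shifted 1 elements -> [-7, 19, 20, 25, 27]


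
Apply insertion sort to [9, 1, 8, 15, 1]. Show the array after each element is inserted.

First element 9 is already 'sorted'
Insert 1: shifted 1 elements -> [1, 9, 8, 15, 1]
Insert 8: shifted 1 elements -> [1, 8, 9, 15, 1]
Insert 15: shifted 0 elements -> [1, 8, 9, 15, 1]
Insert 1: shifted 3 elements -> [1, 1, 8, 9, 15]


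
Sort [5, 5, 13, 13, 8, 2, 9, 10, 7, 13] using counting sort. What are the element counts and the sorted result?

Count array: [0, 0, 1, 0, 0, 2, 0, 1, 1, 1, 1, 0, 0, 3]
(count[i] = number of elements equal to i)
Cumulative count: [0, 0, 1, 1, 1, 3, 3, 4, 5, 6, 7, 7, 7, 10]
Sorted: [2, 5, 5, 7, 8, 9, 10, 13, 13, 13]


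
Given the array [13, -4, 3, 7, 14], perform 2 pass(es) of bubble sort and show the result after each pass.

After pass 1: [-4, 3, 7, 13, 14] (3 swaps)
After pass 2: [-4, 3, 7, 13, 14] (0 swaps)
Total swaps: 3


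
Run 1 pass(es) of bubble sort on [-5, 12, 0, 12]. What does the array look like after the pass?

After pass 1: [-5, 0, 12, 12] (1 swaps)
Total swaps: 1


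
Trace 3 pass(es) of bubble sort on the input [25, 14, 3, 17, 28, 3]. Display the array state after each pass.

After pass 1: [14, 3, 17, 25, 3, 28] (4 swaps)
After pass 2: [3, 14, 17, 3, 25, 28] (2 swaps)
After pass 3: [3, 14, 3, 17, 25, 28] (1 swaps)
Total swaps: 7


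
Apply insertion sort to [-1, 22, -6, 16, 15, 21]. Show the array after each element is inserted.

First element -1 is already 'sorted'
Insert 22: shifted 0 elements -> [-1, 22, -6, 16, 15, 21]
Insert -6: shifted 2 elements -> [-6, -1, 22, 16, 15, 21]
Insert 16: shifted 1 elements -> [-6, -1, 16, 22, 15, 21]
Insert 15: shifted 2 elements -> [-6, -1, 15, 16, 22, 21]
Insert 21: shifted 1 elements -> [-6, -1, 15, 16, 21, 22]


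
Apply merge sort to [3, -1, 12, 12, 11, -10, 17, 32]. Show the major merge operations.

Divide and conquer:
  Merge [3] + [-1] -> [-1, 3]
  Merge [12] + [12] -> [12, 12]
  Merge [-1, 3] + [12, 12] -> [-1, 3, 12, 12]
  Merge [11] + [-10] -> [-10, 11]
  Merge [17] + [32] -> [17, 32]
  Merge [-10, 11] + [17, 32] -> [-10, 11, 17, 32]
  Merge [-1, 3, 12, 12] + [-10, 11, 17, 32] -> [-10, -1, 3, 11, 12, 12, 17, 32]


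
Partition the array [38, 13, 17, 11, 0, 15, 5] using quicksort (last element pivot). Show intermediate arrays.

Partition 1: pivot=5 at index 1 -> [0, 5, 17, 11, 38, 15, 13]
Partition 2: pivot=13 at index 3 -> [0, 5, 11, 13, 38, 15, 17]
Partition 3: pivot=17 at index 5 -> [0, 5, 11, 13, 15, 17, 38]


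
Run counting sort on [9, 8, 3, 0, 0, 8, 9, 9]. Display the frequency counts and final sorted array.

Count array: [2, 0, 0, 1, 0, 0, 0, 0, 2, 3]
(count[i] = number of elements equal to i)
Cumulative count: [2, 2, 2, 3, 3, 3, 3, 3, 5, 8]
Sorted: [0, 0, 3, 8, 8, 9, 9, 9]


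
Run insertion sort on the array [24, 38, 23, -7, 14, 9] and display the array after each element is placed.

First element 24 is already 'sorted'
Insert 38: shifted 0 elements -> [24, 38, 23, -7, 14, 9]
Insert 23: shifted 2 elements -> [23, 24, 38, -7, 14, 9]
Insert -7: shifted 3 elements -> [-7, 23, 24, 38, 14, 9]
Insert 14: shifted 3 elements -> [-7, 14, 23, 24, 38, 9]
Insert 9: shifted 4 elements -> [-7, 9, 14, 23, 24, 38]


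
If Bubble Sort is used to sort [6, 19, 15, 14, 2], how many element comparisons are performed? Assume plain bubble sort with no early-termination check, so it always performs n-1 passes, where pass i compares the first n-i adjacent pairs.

Pass 1: compare adjacent pairs (0,1)..(3,4) = 4 comparison(s), 3 swap(s) -> [6, 15, 14, 2, 19]
Pass 2: compare adjacent pairs (0,1)..(2,3) = 3 comparison(s), 2 swap(s) -> [6, 14, 2, 15, 19]
Pass 3: compare adjacent pairs (0,1)..(1,2) = 2 comparison(s), 1 swap(s) -> [6, 2, 14, 15, 19]
Pass 4: compare adjacent pairs (0,1)..(0,1) = 1 comparison(s), 1 swap(s) -> [2, 6, 14, 15, 19]
Total comparisons: 4 + 3 + 2 + 1 = 10


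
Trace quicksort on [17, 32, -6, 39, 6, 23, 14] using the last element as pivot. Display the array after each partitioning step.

Partition 1: pivot=14 at index 2 -> [-6, 6, 14, 39, 32, 23, 17]
Partition 2: pivot=6 at index 1 -> [-6, 6, 14, 39, 32, 23, 17]
Partition 3: pivot=17 at index 3 -> [-6, 6, 14, 17, 32, 23, 39]
Partition 4: pivot=39 at index 6 -> [-6, 6, 14, 17, 32, 23, 39]
Partition 5: pivot=23 at index 4 -> [-6, 6, 14, 17, 23, 32, 39]


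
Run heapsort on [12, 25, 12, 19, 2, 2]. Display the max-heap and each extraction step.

Build heap: [25, 19, 12, 12, 2, 2]
Extract 25: [19, 12, 12, 2, 2, 25]
Extract 19: [12, 2, 12, 2, 19, 25]
Extract 12: [12, 2, 2, 12, 19, 25]
Extract 12: [2, 2, 12, 12, 19, 25]
Extract 2: [2, 2, 12, 12, 19, 25]


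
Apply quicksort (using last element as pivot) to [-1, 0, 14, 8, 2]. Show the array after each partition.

Partition 1: pivot=2 at index 2 -> [-1, 0, 2, 8, 14]
Partition 2: pivot=0 at index 1 -> [-1, 0, 2, 8, 14]
Partition 3: pivot=14 at index 4 -> [-1, 0, 2, 8, 14]


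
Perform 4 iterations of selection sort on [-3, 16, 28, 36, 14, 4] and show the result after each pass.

Pass 1: Select minimum -3 at index 0, swap -> [-3, 16, 28, 36, 14, 4]
Pass 2: Select minimum 4 at index 5, swap -> [-3, 4, 28, 36, 14, 16]
Pass 3: Select minimum 14 at index 4, swap -> [-3, 4, 14, 36, 28, 16]
Pass 4: Select minimum 16 at index 5, swap -> [-3, 4, 14, 16, 28, 36]


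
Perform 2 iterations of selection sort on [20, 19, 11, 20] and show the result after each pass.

Pass 1: Select minimum 11 at index 2, swap -> [11, 19, 20, 20]
Pass 2: Select minimum 19 at index 1, swap -> [11, 19, 20, 20]


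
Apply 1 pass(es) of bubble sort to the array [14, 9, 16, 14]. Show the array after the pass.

After pass 1: [9, 14, 14, 16] (2 swaps)
Total swaps: 2


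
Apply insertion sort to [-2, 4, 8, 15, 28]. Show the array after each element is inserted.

First element -2 is already 'sorted'
Insert 4: shifted 0 elements -> [-2, 4, 8, 15, 28]
Insert 8: shifted 0 elements -> [-2, 4, 8, 15, 28]
Insert 15: shifted 0 elements -> [-2, 4, 8, 15, 28]
Insert 28: shifted 0 elements -> [-2, 4, 8, 15, 28]


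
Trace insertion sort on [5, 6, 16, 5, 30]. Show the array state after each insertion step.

First element 5 is already 'sorted'
Insert 6: shifted 0 elements -> [5, 6, 16, 5, 30]
Insert 16: shifted 0 elements -> [5, 6, 16, 5, 30]
Insert 5: shifted 2 elements -> [5, 5, 6, 16, 30]
Insert 30: shifted 0 elements -> [5, 5, 6, 16, 30]


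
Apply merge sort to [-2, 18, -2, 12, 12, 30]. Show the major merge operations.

Divide and conquer:
  Merge [18] + [-2] -> [-2, 18]
  Merge [-2] + [-2, 18] -> [-2, -2, 18]
  Merge [12] + [30] -> [12, 30]
  Merge [12] + [12, 30] -> [12, 12, 30]
  Merge [-2, -2, 18] + [12, 12, 30] -> [-2, -2, 12, 12, 18, 30]


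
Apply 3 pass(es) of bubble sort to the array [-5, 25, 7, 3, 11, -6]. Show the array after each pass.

After pass 1: [-5, 7, 3, 11, -6, 25] (4 swaps)
After pass 2: [-5, 3, 7, -6, 11, 25] (2 swaps)
After pass 3: [-5, 3, -6, 7, 11, 25] (1 swaps)
Total swaps: 7


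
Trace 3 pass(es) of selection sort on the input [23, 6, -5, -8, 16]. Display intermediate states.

Pass 1: Select minimum -8 at index 3, swap -> [-8, 6, -5, 23, 16]
Pass 2: Select minimum -5 at index 2, swap -> [-8, -5, 6, 23, 16]
Pass 3: Select minimum 6 at index 2, swap -> [-8, -5, 6, 23, 16]


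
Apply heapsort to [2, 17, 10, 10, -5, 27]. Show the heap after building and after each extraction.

Build heap: [27, 17, 10, 10, -5, 2]
Extract 27: [17, 10, 10, 2, -5, 27]
Extract 17: [10, 2, 10, -5, 17, 27]
Extract 10: [10, 2, -5, 10, 17, 27]
Extract 10: [2, -5, 10, 10, 17, 27]
Extract 2: [-5, 2, 10, 10, 17, 27]


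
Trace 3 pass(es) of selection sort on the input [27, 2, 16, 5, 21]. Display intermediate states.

Pass 1: Select minimum 2 at index 1, swap -> [2, 27, 16, 5, 21]
Pass 2: Select minimum 5 at index 3, swap -> [2, 5, 16, 27, 21]
Pass 3: Select minimum 16 at index 2, swap -> [2, 5, 16, 27, 21]


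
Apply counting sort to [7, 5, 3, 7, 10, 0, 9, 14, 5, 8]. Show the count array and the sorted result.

Count array: [1, 0, 0, 1, 0, 2, 0, 2, 1, 1, 1, 0, 0, 0, 1]
(count[i] = number of elements equal to i)
Cumulative count: [1, 1, 1, 2, 2, 4, 4, 6, 7, 8, 9, 9, 9, 9, 10]
Sorted: [0, 3, 5, 5, 7, 7, 8, 9, 10, 14]


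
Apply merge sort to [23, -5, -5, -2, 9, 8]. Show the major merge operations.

Divide and conquer:
  Merge [-5] + [-5] -> [-5, -5]
  Merge [23] + [-5, -5] -> [-5, -5, 23]
  Merge [9] + [8] -> [8, 9]
  Merge [-2] + [8, 9] -> [-2, 8, 9]
  Merge [-5, -5, 23] + [-2, 8, 9] -> [-5, -5, -2, 8, 9, 23]


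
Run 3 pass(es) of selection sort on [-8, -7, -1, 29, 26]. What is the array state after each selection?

Pass 1: Select minimum -8 at index 0, swap -> [-8, -7, -1, 29, 26]
Pass 2: Select minimum -7 at index 1, swap -> [-8, -7, -1, 29, 26]
Pass 3: Select minimum -1 at index 2, swap -> [-8, -7, -1, 29, 26]


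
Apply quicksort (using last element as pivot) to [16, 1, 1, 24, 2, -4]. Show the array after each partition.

Partition 1: pivot=-4 at index 0 -> [-4, 1, 1, 24, 2, 16]
Partition 2: pivot=16 at index 4 -> [-4, 1, 1, 2, 16, 24]
Partition 3: pivot=2 at index 3 -> [-4, 1, 1, 2, 16, 24]
Partition 4: pivot=1 at index 2 -> [-4, 1, 1, 2, 16, 24]


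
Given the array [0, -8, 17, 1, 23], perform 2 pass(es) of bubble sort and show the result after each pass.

After pass 1: [-8, 0, 1, 17, 23] (2 swaps)
After pass 2: [-8, 0, 1, 17, 23] (0 swaps)
Total swaps: 2


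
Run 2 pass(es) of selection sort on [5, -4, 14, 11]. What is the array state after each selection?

Pass 1: Select minimum -4 at index 1, swap -> [-4, 5, 14, 11]
Pass 2: Select minimum 5 at index 1, swap -> [-4, 5, 14, 11]


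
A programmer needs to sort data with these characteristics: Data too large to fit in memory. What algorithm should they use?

Best choice: External merge sort
Reason: Minimizes disk I/O by sequential reads/writes


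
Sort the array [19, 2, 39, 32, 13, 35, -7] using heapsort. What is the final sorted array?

Build heap: [39, 32, 35, 2, 13, 19, -7]
Extract 39: [35, 32, 19, 2, 13, -7, 39]
Extract 35: [32, 13, 19, 2, -7, 35, 39]
Extract 32: [19, 13, -7, 2, 32, 35, 39]
Extract 19: [13, 2, -7, 19, 32, 35, 39]
Extract 13: [2, -7, 13, 19, 32, 35, 39]
Extract 2: [-7, 2, 13, 19, 32, 35, 39]


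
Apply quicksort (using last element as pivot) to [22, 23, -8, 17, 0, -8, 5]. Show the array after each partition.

Partition 1: pivot=5 at index 3 -> [-8, 0, -8, 5, 23, 22, 17]
Partition 2: pivot=-8 at index 1 -> [-8, -8, 0, 5, 23, 22, 17]
Partition 3: pivot=17 at index 4 -> [-8, -8, 0, 5, 17, 22, 23]
Partition 4: pivot=23 at index 6 -> [-8, -8, 0, 5, 17, 22, 23]


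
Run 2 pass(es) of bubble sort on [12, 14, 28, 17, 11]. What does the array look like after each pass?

After pass 1: [12, 14, 17, 11, 28] (2 swaps)
After pass 2: [12, 14, 11, 17, 28] (1 swaps)
Total swaps: 3


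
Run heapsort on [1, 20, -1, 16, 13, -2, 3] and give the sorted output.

Build heap: [20, 16, 3, 1, 13, -2, -1]
Extract 20: [16, 13, 3, 1, -1, -2, 20]
Extract 16: [13, 1, 3, -2, -1, 16, 20]
Extract 13: [3, 1, -1, -2, 13, 16, 20]
Extract 3: [1, -2, -1, 3, 13, 16, 20]
Extract 1: [-1, -2, 1, 3, 13, 16, 20]
Extract -1: [-2, -1, 1, 3, 13, 16, 20]


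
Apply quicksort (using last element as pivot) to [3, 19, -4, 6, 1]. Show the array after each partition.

Partition 1: pivot=1 at index 1 -> [-4, 1, 3, 6, 19]
Partition 2: pivot=19 at index 4 -> [-4, 1, 3, 6, 19]
Partition 3: pivot=6 at index 3 -> [-4, 1, 3, 6, 19]


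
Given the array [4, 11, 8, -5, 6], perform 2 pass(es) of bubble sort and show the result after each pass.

After pass 1: [4, 8, -5, 6, 11] (3 swaps)
After pass 2: [4, -5, 6, 8, 11] (2 swaps)
Total swaps: 5


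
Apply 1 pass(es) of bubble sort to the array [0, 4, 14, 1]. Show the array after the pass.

After pass 1: [0, 4, 1, 14] (1 swaps)
Total swaps: 1


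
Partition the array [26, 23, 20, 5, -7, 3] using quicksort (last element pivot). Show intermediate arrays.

Partition 1: pivot=3 at index 1 -> [-7, 3, 20, 5, 26, 23]
Partition 2: pivot=23 at index 4 -> [-7, 3, 20, 5, 23, 26]
Partition 3: pivot=5 at index 2 -> [-7, 3, 5, 20, 23, 26]


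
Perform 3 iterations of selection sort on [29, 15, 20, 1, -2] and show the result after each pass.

Pass 1: Select minimum -2 at index 4, swap -> [-2, 15, 20, 1, 29]
Pass 2: Select minimum 1 at index 3, swap -> [-2, 1, 20, 15, 29]
Pass 3: Select minimum 15 at index 3, swap -> [-2, 1, 15, 20, 29]


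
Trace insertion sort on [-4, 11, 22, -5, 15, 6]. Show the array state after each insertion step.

First element -4 is already 'sorted'
Insert 11: shifted 0 elements -> [-4, 11, 22, -5, 15, 6]
Insert 22: shifted 0 elements -> [-4, 11, 22, -5, 15, 6]
Insert -5: shifted 3 elements -> [-5, -4, 11, 22, 15, 6]
Insert 15: shifted 1 elements -> [-5, -4, 11, 15, 22, 6]
Insert 6: shifted 3 elements -> [-5, -4, 6, 11, 15, 22]


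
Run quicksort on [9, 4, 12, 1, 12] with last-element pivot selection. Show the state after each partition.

Partition 1: pivot=12 at index 4 -> [9, 4, 12, 1, 12]
Partition 2: pivot=1 at index 0 -> [1, 4, 12, 9, 12]
Partition 3: pivot=9 at index 2 -> [1, 4, 9, 12, 12]


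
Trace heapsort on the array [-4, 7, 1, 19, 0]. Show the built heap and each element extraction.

Build heap: [19, 7, 1, -4, 0]
Extract 19: [7, 0, 1, -4, 19]
Extract 7: [1, 0, -4, 7, 19]
Extract 1: [0, -4, 1, 7, 19]
Extract 0: [-4, 0, 1, 7, 19]


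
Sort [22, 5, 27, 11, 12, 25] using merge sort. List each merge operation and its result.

Divide and conquer:
  Merge [5] + [27] -> [5, 27]
  Merge [22] + [5, 27] -> [5, 22, 27]
  Merge [12] + [25] -> [12, 25]
  Merge [11] + [12, 25] -> [11, 12, 25]
  Merge [5, 22, 27] + [11, 12, 25] -> [5, 11, 12, 22, 25, 27]


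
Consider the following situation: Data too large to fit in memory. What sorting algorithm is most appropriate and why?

Best choice: External merge sort
Reason: Minimizes disk I/O by sequential reads/writes


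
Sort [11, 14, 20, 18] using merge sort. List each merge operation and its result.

Divide and conquer:
  Merge [11] + [14] -> [11, 14]
  Merge [20] + [18] -> [18, 20]
  Merge [11, 14] + [18, 20] -> [11, 14, 18, 20]


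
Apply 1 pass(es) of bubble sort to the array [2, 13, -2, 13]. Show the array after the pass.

After pass 1: [2, -2, 13, 13] (1 swaps)
Total swaps: 1


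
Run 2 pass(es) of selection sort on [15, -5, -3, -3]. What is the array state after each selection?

Pass 1: Select minimum -5 at index 1, swap -> [-5, 15, -3, -3]
Pass 2: Select minimum -3 at index 2, swap -> [-5, -3, 15, -3]


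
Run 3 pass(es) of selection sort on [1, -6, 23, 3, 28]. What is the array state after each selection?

Pass 1: Select minimum -6 at index 1, swap -> [-6, 1, 23, 3, 28]
Pass 2: Select minimum 1 at index 1, swap -> [-6, 1, 23, 3, 28]
Pass 3: Select minimum 3 at index 3, swap -> [-6, 1, 3, 23, 28]


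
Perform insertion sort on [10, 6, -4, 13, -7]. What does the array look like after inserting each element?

First element 10 is already 'sorted'
Insert 6: shifted 1 elements -> [6, 10, -4, 13, -7]
Insert -4: shifted 2 elements -> [-4, 6, 10, 13, -7]
Insert 13: shifted 0 elements -> [-4, 6, 10, 13, -7]
Insert -7: shifted 4 elements -> [-7, -4, 6, 10, 13]


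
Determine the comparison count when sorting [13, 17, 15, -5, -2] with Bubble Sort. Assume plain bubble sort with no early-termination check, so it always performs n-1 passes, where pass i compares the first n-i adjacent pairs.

Pass 1: compare adjacent pairs (0,1)..(3,4) = 4 comparison(s), 3 swap(s) -> [13, 15, -5, -2, 17]
Pass 2: compare adjacent pairs (0,1)..(2,3) = 3 comparison(s), 2 swap(s) -> [13, -5, -2, 15, 17]
Pass 3: compare adjacent pairs (0,1)..(1,2) = 2 comparison(s), 2 swap(s) -> [-5, -2, 13, 15, 17]
Pass 4: compare adjacent pairs (0,1)..(0,1) = 1 comparison(s), 0 swap(s) -> [-5, -2, 13, 15, 17]
Total comparisons: 4 + 3 + 2 + 1 = 10


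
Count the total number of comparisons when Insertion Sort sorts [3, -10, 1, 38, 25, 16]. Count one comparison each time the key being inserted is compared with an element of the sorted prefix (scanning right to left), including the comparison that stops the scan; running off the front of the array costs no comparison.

Insert -10: 3 > -10 (shift), reached front = 1 comparison(s) -> [-10, 3, 1, 38, 25, 16]
Insert 1: 3 > 1 (shift), -10 <= 1 (stop) = 2 comparison(s) -> [-10, 1, 3, 38, 25, 16]
Insert 38: 3 <= 38 (stop) = 1 comparison(s) -> [-10, 1, 3, 38, 25, 16]
Insert 25: 38 > 25 (shift), 3 <= 25 (stop) = 2 comparison(s) -> [-10, 1, 3, 25, 38, 16]
Insert 16: 38 > 16 (shift), 25 > 16 (shift), 3 <= 16 (stop) = 3 comparison(s) -> [-10, 1, 3, 16, 25, 38]
Total comparisons: 1 + 2 + 1 + 2 + 3 = 9


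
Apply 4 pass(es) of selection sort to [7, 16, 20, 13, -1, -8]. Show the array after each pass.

Pass 1: Select minimum -8 at index 5, swap -> [-8, 16, 20, 13, -1, 7]
Pass 2: Select minimum -1 at index 4, swap -> [-8, -1, 20, 13, 16, 7]
Pass 3: Select minimum 7 at index 5, swap -> [-8, -1, 7, 13, 16, 20]
Pass 4: Select minimum 13 at index 3, swap -> [-8, -1, 7, 13, 16, 20]


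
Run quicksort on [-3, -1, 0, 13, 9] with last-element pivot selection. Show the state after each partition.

Partition 1: pivot=9 at index 3 -> [-3, -1, 0, 9, 13]
Partition 2: pivot=0 at index 2 -> [-3, -1, 0, 9, 13]
Partition 3: pivot=-1 at index 1 -> [-3, -1, 0, 9, 13]


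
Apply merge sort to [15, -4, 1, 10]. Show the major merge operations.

Divide and conquer:
  Merge [15] + [-4] -> [-4, 15]
  Merge [1] + [10] -> [1, 10]
  Merge [-4, 15] + [1, 10] -> [-4, 1, 10, 15]


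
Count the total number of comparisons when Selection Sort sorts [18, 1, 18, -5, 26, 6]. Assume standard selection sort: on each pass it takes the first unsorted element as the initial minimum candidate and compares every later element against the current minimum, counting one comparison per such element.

Pass 1: scan indices 1..5 for the minimum = 5 comparison(s); min is -5, place at index 0 -> [-5, 1, 18, 18, 26, 6]
Pass 2: scan indices 2..5 for the minimum = 4 comparison(s); min is 1, place at index 1 -> [-5, 1, 18, 18, 26, 6]
Pass 3: scan indices 3..5 for the minimum = 3 comparison(s); min is 6, place at index 2 -> [-5, 1, 6, 18, 26, 18]
Pass 4: scan indices 4..5 for the minimum = 2 comparison(s); min is 18, place at index 3 -> [-5, 1, 6, 18, 26, 18]
Pass 5: scan indices 5..5 for the minimum = 1 comparison(s); min is 18, place at index 4 -> [-5, 1, 6, 18, 18, 26]
Selection sort always scans the whole unsorted suffix, so the count is (n-1) + (n-2) + ... + 1 = n(n-1)/2 = 6*5/2 = 15 regardless of the input order.
Total comparisons: 5 + 4 + 3 + 2 + 1 = 15


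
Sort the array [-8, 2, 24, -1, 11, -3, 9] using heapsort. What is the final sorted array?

Build heap: [24, 11, 9, -1, 2, -3, -8]
Extract 24: [11, 2, 9, -1, -8, -3, 24]
Extract 11: [9, 2, -3, -1, -8, 11, 24]
Extract 9: [2, -1, -3, -8, 9, 11, 24]
Extract 2: [-1, -8, -3, 2, 9, 11, 24]
Extract -1: [-3, -8, -1, 2, 9, 11, 24]
Extract -3: [-8, -3, -1, 2, 9, 11, 24]


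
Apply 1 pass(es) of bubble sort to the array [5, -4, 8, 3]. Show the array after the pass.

After pass 1: [-4, 5, 3, 8] (2 swaps)
Total swaps: 2


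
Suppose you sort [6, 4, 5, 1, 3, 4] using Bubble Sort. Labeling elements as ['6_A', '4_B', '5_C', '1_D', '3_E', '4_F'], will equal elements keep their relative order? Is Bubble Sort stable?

Trace Bubble Sort on the labeled array (the key is the number; the letter only tracks identity):
  After pass 1: [4_B, 5_C, 1_D, 3_E, 4_F, 6_A]
  After pass 2: [4_B, 1_D, 3_E, 4_F, 5_C, 6_A]
  After pass 3: [1_D, 3_E, 4_B, 4_F, 5_C, 6_A]
  After pass 4: [1_D, 3_E, 4_B, 4_F, 5_C, 6_A] (no swaps, done)
Final order: [1_D, 3_E, 4_B, 4_F, 5_C, 6_A]
Equal keys:
  value 4: originally 4_B, 4_F; after sorting 4_B, 4_F -> order preserved
All equal keys kept their original relative order. Bubble Sort is stable: it only swaps adjacent elements when the left one is strictly greater, so equal keys never move past each other.
Answer: Stable


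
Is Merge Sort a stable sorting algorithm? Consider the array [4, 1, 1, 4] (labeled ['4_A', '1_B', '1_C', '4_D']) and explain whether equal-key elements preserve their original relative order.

Trace Merge Sort on the labeled array (the key is the number; the letter only tracks identity):
  Merge [4_A] + [1_B] -> [1_B, 4_A]
  Merge [1_C] + [4_D] -> [1_C, 4_D]
  Merge [1_B, 4_A] + [1_C, 4_D] -> [1_B, 1_C, 4_A, 4_D]
Final order: [1_B, 1_C, 4_A, 4_D]
Equal keys:
  value 1: originally 1_B, 1_C; after sorting 1_B, 1_C -> order preserved
  value 4: originally 4_A, 4_D; after sorting 4_A, 4_D -> order preserved
All equal keys kept their original relative order. Merge Sort is stable: when the heads of the two halves are equal the merge takes from the left half first.
Answer: Stable


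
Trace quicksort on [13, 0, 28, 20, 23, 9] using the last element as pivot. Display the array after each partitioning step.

Partition 1: pivot=9 at index 1 -> [0, 9, 28, 20, 23, 13]
Partition 2: pivot=13 at index 2 -> [0, 9, 13, 20, 23, 28]
Partition 3: pivot=28 at index 5 -> [0, 9, 13, 20, 23, 28]
Partition 4: pivot=23 at index 4 -> [0, 9, 13, 20, 23, 28]


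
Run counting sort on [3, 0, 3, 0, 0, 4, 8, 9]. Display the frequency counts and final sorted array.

Count array: [3, 0, 0, 2, 1, 0, 0, 0, 1, 1]
(count[i] = number of elements equal to i)
Cumulative count: [3, 3, 3, 5, 6, 6, 6, 6, 7, 8]
Sorted: [0, 0, 0, 3, 3, 4, 8, 9]


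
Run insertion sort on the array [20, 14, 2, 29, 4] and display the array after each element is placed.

First element 20 is already 'sorted'
Insert 14: shifted 1 elements -> [14, 20, 2, 29, 4]
Insert 2: shifted 2 elements -> [2, 14, 20, 29, 4]
Insert 29: shifted 0 elements -> [2, 14, 20, 29, 4]
Insert 4: shifted 3 elements -> [2, 4, 14, 20, 29]


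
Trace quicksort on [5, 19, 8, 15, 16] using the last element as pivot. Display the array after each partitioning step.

Partition 1: pivot=16 at index 3 -> [5, 8, 15, 16, 19]
Partition 2: pivot=15 at index 2 -> [5, 8, 15, 16, 19]
Partition 3: pivot=8 at index 1 -> [5, 8, 15, 16, 19]


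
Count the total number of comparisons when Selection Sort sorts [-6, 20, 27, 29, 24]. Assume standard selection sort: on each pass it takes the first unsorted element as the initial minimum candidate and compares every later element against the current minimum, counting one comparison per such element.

Pass 1: scan indices 1..4 for the minimum = 4 comparison(s); min is -6, place at index 0 -> [-6, 20, 27, 29, 24]
Pass 2: scan indices 2..4 for the minimum = 3 comparison(s); min is 20, place at index 1 -> [-6, 20, 27, 29, 24]
Pass 3: scan indices 3..4 for the minimum = 2 comparison(s); min is 24, place at index 2 -> [-6, 20, 24, 29, 27]
Pass 4: scan indices 4..4 for the minimum = 1 comparison(s); min is 27, place at index 3 -> [-6, 20, 24, 27, 29]
Selection sort always scans the whole unsorted suffix, so the count is (n-1) + (n-2) + ... + 1 = n(n-1)/2 = 5*4/2 = 10 regardless of the input order.
Total comparisons: 4 + 3 + 2 + 1 = 10


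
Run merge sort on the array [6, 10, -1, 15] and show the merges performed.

Divide and conquer:
  Merge [6] + [10] -> [6, 10]
  Merge [-1] + [15] -> [-1, 15]
  Merge [6, 10] + [-1, 15] -> [-1, 6, 10, 15]


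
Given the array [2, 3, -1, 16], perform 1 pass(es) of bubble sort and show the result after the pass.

After pass 1: [2, -1, 3, 16] (1 swaps)
Total swaps: 1


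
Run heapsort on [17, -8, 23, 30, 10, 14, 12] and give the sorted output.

Build heap: [30, 17, 23, -8, 10, 14, 12]
Extract 30: [23, 17, 14, -8, 10, 12, 30]
Extract 23: [17, 12, 14, -8, 10, 23, 30]
Extract 17: [14, 12, 10, -8, 17, 23, 30]
Extract 14: [12, -8, 10, 14, 17, 23, 30]
Extract 12: [10, -8, 12, 14, 17, 23, 30]
Extract 10: [-8, 10, 12, 14, 17, 23, 30]


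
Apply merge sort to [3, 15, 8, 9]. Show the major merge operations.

Divide and conquer:
  Merge [3] + [15] -> [3, 15]
  Merge [8] + [9] -> [8, 9]
  Merge [3, 15] + [8, 9] -> [3, 8, 9, 15]


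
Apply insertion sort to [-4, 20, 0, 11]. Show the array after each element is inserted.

First element -4 is already 'sorted'
Insert 20: shifted 0 elements -> [-4, 20, 0, 11]
Insert 0: shifted 1 elements -> [-4, 0, 20, 11]
Insert 11: shifted 1 elements -> [-4, 0, 11, 20]


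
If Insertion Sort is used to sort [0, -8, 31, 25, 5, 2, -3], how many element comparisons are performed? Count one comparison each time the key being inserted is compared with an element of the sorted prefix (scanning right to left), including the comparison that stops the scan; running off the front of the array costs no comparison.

Insert -8: 0 > -8 (shift), reached front = 1 comparison(s) -> [-8, 0, 31, 25, 5, 2, -3]
Insert 31: 0 <= 31 (stop) = 1 comparison(s) -> [-8, 0, 31, 25, 5, 2, -3]
Insert 25: 31 > 25 (shift), 0 <= 25 (stop) = 2 comparison(s) -> [-8, 0, 25, 31, 5, 2, -3]
Insert 5: 31 > 5 (shift), 25 > 5 (shift), 0 <= 5 (stop) = 3 comparison(s) -> [-8, 0, 5, 25, 31, 2, -3]
Insert 2: 31 > 2 (shift), 25 > 2 (shift), 5 > 2 (shift), 0 <= 2 (stop) = 4 comparison(s) -> [-8, 0, 2, 5, 25, 31, -3]
Insert -3: 31 > -3 (shift), 25 > -3 (shift), 5 > -3 (shift), 2 > -3 (shift), 0 > -3 (shift), -8 <= -3 (stop) = 6 comparison(s) -> [-8, -3, 0, 2, 5, 25, 31]
Total comparisons: 1 + 1 + 2 + 3 + 4 + 6 = 17


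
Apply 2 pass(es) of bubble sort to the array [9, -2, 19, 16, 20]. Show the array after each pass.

After pass 1: [-2, 9, 16, 19, 20] (2 swaps)
After pass 2: [-2, 9, 16, 19, 20] (0 swaps)
Total swaps: 2
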